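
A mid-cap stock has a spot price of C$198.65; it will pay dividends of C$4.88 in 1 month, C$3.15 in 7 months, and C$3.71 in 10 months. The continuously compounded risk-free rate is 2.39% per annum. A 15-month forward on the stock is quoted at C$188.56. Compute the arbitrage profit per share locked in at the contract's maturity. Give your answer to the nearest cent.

PV(dividends) I = 4.88·e^(−0.0239·1/12) + 3.15·e^(−0.0239·7/12) + 3.71·e^(−0.0239·10/12) = 11.6135
Fair forward F* = (S − I)·e^(rT) = (198.65 − 11.6135)·e^0.029875 = 187.0365 × 1.030326 = 192.7086
Market C$188.56 < fair 192.7086: forward underpriced → reverse cash-and-carry (short the stock, invest proceeds at r, pay the dividends, go long the forward).
Profit at T = |F_mkt − F*| = |188.56 − 192.7086| = C$4.15 per share

C$4.15 per share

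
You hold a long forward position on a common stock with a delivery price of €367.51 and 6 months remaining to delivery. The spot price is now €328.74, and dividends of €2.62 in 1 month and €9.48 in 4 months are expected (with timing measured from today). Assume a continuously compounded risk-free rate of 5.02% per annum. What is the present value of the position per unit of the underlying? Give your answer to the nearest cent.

-€41.59

PV(remaining dividends) I = 2.62·e^(−0.0502·1/12) + 9.48·e^(−0.0502·4/12) = 11.9318
Current forward F = (S − I)·e^(rT) = (328.74 − 11.9318)·e^(0.0502·6/12) = 316.8082 × 1.025418 = 324.8608
Value (long) = (F − K)·e^(−rT) = (324.8608 − 367.51) × 0.975212 = -41.5920
Value = -€41.59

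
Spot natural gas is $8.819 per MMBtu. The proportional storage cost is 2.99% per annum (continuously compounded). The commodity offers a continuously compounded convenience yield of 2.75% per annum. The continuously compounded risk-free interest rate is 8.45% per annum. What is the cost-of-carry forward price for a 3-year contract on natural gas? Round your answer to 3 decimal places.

$11.446 per MMBtu

Net carry = r + u − y = 0.0845 + 0.0299 − 0.0275 = 0.0869
F = S·e^((r+u−y)T) = 8.819 · e^(0.0869 × 3) = 8.819 · e^0.260700
= 8.819 × 1.297838 = $11.446 per MMBtu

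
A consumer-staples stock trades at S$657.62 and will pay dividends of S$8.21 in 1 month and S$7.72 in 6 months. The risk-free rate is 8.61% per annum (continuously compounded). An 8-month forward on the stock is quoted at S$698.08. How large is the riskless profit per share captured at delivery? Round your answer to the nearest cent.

S$18.07 per share

PV(dividends) I = 8.21·e^(−0.0861·1/12) + 7.72·e^(−0.0861·6/12) = 15.5460
Fair forward F* = (S − I)·e^(rT) = (657.62 − 15.5460)·e^0.057400 = 642.0740 × 1.059079 = 680.0071
Market S$698.08 > fair 680.0071: forward overpriced → cash-and-carry (borrow at r, buy the stock and collect the dividends, short the forward).
Profit at T = |F_mkt − F*| = |698.08 − 680.0071| = S$18.07 per share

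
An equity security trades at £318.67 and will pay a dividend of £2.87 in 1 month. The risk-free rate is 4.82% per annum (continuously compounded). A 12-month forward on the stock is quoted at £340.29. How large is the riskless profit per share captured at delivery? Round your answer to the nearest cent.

£8.88 per share

PV(dividends) I = 2.87·e^(−0.0482·1/12) = 2.8585
Fair forward F* = (S − I)·e^(rT) = (318.67 − 2.8585)·e^0.048200 = 315.8115 × 1.049381 = 331.4066
Market £340.29 > fair 331.4066: forward overpriced → cash-and-carry (borrow at r, buy the stock and collect the dividends, short the forward).
Profit at T = |F_mkt − F*| = |340.29 − 331.4066| = £8.88 per share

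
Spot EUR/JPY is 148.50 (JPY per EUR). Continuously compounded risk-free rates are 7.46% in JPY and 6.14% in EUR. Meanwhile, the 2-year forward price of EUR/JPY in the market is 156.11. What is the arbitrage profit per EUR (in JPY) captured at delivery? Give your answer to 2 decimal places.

3.64 per EUR (in JPY)

Fair forward: F* = S·e^(carry·T), with carry = (r_JPY − r_EUR) = 0.0746 − 0.0614 = 0.0132
F* = 148.50 · e^(0.0132 × 2) = 148.50 · e^0.026400 = 148.50 × 1.026752 = 152.4727
Market 156.11 > fair 152.4727: forward overpriced → cash-and-carry (buy spot, short the forward).
At maturity, profit = |F_mkt − F*| = |156.11 − 152.4727| = 3.64 per EUR (in JPY)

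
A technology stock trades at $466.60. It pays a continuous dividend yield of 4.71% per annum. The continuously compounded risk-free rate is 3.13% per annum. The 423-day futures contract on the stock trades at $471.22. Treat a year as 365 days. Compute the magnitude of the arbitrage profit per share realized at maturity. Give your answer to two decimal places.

$13.09 per share

Fair futures: F* = S·e^(carry·T), with carry = (r − q) = 0.0313 − 0.0471 = -0.0158
F* = 466.60 · e^(-0.0158 × 423/365) = 466.60 · e^-0.018311 = 466.60 × 0.981856 = $458.1340
Market $471.22 > fair $458.1340: forward overpriced → cash-and-carry (buy spot, short the forward).
At maturity, profit = |F_mkt − F*| = |471.22 − 458.1340| = $13.09 per share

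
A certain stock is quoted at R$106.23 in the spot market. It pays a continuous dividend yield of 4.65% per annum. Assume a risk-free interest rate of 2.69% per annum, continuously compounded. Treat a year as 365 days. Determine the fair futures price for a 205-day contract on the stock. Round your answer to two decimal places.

F = S·e^((r − q)T) = 106.23 · e^((0.0269 − 0.0465) × 205/365)
= 106.23 · e^-0.011008 = 106.23 × 0.989052
F = R$105.07

R$105.07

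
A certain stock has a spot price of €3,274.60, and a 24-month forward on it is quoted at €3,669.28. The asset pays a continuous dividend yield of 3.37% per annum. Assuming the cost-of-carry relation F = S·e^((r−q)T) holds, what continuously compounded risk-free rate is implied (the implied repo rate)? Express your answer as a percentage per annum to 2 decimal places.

9.06%

From F = S·e^((r−q)T): (r − q) = ln(F/S)/T
ln(3669.28/3274.60) = ln(1.120528) = 0.113800
(r − q) = 0.113800 / (24/12) = 0.056900
r = ln(F/S)/T + q = 0.056900 + 0.0337 = 0.090600
r = 9.06%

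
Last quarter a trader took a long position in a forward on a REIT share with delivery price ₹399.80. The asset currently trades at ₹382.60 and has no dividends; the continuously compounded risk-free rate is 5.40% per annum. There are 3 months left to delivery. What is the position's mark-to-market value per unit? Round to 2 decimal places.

-₹11.84

Current fair forward for the remaining 3 months: F = S·e^(r·T), r = 0.0540
F = 382.60 · e^(0.0540 × 3/12) = 382.60 × 1.013592 = 387.8003
Value of long forward = (F − K)·e^(−rT) = (387.8003 − 399.80) · e^(−0.0540·3/12)
= -11.9997 × 0.986591 = -11.84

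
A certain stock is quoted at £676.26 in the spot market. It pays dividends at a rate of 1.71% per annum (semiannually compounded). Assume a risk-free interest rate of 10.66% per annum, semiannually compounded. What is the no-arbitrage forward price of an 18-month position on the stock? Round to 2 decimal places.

F = S · (1+r/2)^(2T) / (1+q/2)^(2T)
= 676.26 × 1.168574 / 1.025870 = 676.26 × 1.139105
F = £770.33

£770.33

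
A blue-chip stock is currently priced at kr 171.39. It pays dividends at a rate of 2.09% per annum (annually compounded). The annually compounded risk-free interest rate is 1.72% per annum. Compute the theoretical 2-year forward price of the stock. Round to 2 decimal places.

F = S · (1+r)^T / (1+q)^T
= 171.39 × 1.034696 / 1.042237 = 171.39 × 0.992765
F = kr 170.15

kr 170.15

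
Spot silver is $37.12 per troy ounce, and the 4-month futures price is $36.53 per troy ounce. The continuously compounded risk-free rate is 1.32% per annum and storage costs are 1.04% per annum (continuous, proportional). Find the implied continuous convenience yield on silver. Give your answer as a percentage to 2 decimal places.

7.17%

F = S·e^((r+u−y)T) ⇒ (r+u−y) = ln(F/S)/T
ln(36.53/37.12) = -0.016022; /T ⇒ -0.048066
y = r + u − ln(F/S)/T = 0.0132 + 0.0104 + 0.048066 = 0.071666
y = 7.17%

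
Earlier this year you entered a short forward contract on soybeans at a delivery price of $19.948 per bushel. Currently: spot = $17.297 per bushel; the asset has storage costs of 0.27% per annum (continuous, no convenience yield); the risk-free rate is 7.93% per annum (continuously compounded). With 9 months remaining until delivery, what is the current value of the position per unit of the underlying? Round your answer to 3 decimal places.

Current fair forward for the remaining 9 months: F = S·e^((r + u)·T), (r + u) = 0.0793 + 0.0027 = 0.0820
F = 17.297 · e^(0.0820 × 9/12) = 17.297 × 1.063430 = 18.3941
Value of long forward = (F − K)·e^(−rT) = (18.3941 − 19.948) · e^(−0.0793·9/12)
= -1.5539 × 0.942259 = -1.464
Short position value = −(long value) = $1.464

$1.464 per bushel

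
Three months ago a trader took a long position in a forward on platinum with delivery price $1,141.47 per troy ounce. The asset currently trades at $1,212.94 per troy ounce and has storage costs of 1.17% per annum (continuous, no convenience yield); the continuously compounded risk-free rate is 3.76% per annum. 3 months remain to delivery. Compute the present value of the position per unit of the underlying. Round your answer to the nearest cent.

Current fair forward for the remaining 3 months: F = S·e^((r + u)·T), (r + u) = 0.0376 + 0.0117 = 0.0493
F = 1212.94 · e^(0.0493 × 3/12) = 1212.94 × 1.01240127 = 1227.9820
Value of long forward = (F − K)·e^(−rT) = (1227.9820 − 1141.47) · e^(−0.0376·3/12)
= 86.5120 × 0.99064404 = 85.70

$85.70 per troy ounce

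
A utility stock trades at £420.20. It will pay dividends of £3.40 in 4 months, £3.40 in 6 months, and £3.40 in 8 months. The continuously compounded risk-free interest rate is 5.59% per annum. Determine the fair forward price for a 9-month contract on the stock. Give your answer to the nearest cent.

PV(dividends) I = 3.40·e^(−0.0559·4/12) + 3.40·e^(−0.0559·6/12) + 3.40·e^(−0.0559·8/12)
I = 3.3372 + 3.3063 + 3.2756 = 9.9191
F = (S − I)·e^(rT) = (420.20 − 9.9191) · e^(0.0559·9/12)
= 410.2809 · e^0.041925 = 410.2809 × 1.042816 = £427.85

£427.85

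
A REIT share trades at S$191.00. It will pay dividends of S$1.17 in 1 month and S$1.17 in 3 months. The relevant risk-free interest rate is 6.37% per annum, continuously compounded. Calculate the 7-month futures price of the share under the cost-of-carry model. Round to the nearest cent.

PV(dividends) I = 1.17·e^(−0.0637·1/12) + 1.17·e^(−0.0637·3/12)
I = 1.1638 + 1.1515 = 2.3153
F = (S − I)·e^(rT) = (191.00 − 2.3153) · e^(0.0637·7/12)
= 188.6847 · e^0.037158 = 188.6847 × 1.037857 = S$195.83

S$195.83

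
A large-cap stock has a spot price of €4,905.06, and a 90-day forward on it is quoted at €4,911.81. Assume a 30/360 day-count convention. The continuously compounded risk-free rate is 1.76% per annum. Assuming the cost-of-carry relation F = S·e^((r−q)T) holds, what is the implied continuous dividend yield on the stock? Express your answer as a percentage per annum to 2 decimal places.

From F = S·e^((r−q)T): (r − q) = ln(F/S)/T
ln(4911.81/4905.06) = ln(1.001376) = 0.001375
(r − q) = 0.001375 / (90/360) = 0.005500
q = r − ln(F/S)/T = 0.0176 − 0.005500 = 0.012100
q = 1.21%

1.21%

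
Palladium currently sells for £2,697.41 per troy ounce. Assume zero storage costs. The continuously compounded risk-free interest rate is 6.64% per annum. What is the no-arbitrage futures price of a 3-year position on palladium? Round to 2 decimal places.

F = S·e^(rT) = 2697.41 · e^(0.0664 × 3) = 2697.41 · e^0.19920000
= 2697.41 × 1.22042603 = £3,291.99 per troy ounce

£3,291.99 per troy ounce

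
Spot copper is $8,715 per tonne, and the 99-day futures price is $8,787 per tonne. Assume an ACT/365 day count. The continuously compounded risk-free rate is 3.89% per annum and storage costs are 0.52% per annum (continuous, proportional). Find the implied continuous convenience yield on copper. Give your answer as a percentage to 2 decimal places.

F = S·e^((r+u−y)T) ⇒ (r+u−y) = ln(F/S)/T
ln(8787/8715) = 0.008228; /T ⇒ 0.030336
y = r + u − ln(F/S)/T = 0.0389 + 0.0052 − 0.030336 = 0.013764
y = 1.38%

1.38%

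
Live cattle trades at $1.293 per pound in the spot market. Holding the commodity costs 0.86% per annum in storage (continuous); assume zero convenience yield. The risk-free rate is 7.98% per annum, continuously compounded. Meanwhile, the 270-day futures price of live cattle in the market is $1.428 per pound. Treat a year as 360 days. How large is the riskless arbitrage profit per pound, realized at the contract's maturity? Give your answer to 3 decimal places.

Fair futures: F* = S·e^(carry·T), with carry = (r + u) = 0.0798 + 0.0086 = 0.0884
F* = 1.293 · e^(0.0884 × 270/360) = 1.293 · e^0.066300 = 1.293 × 1.068547 = $1.3816
Market $1.428 > fair $1.3816: forward overpriced → cash-and-carry (buy spot, short the forward).
At maturity, profit = |F_mkt − F*| = |1.428 − 1.3816| = $0.046 per pound

$0.046 per pound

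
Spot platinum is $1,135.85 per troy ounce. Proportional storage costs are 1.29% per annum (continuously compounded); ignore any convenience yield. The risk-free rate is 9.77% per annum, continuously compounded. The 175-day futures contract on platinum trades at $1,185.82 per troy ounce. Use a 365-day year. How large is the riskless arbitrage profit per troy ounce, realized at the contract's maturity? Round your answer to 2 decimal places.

Fair futures: F* = S·e^(carry·T), with carry = (r + u) = 0.0977 + 0.0129 = 0.1106
F* = 1135.85 · e^(0.1106 × 175/365) = 1135.85 · e^0.05302740 = 1135.85 × 1.05445854 = $1197.7067
Market $1185.82 < fair $1197.7067: forward underpriced → reverse cash-and-carry (short spot, go long the forward).
At maturity, profit = |F_mkt − F*| = |1185.82 − 1197.7067| = $11.89 per troy ounce

$11.89 per troy ounce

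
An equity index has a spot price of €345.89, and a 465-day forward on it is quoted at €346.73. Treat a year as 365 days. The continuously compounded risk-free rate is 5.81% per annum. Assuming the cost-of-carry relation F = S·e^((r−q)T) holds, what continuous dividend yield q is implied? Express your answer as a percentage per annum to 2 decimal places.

From F = S·e^((r−q)T): (r − q) = ln(F/S)/T
ln(346.73/345.89) = ln(1.002429) = 0.002426
(r − q) = 0.002426 / (465/365) = 0.001904
q = r − ln(F/S)/T = 0.0581 − 0.001904 = 0.056196
q = 5.62%

5.62%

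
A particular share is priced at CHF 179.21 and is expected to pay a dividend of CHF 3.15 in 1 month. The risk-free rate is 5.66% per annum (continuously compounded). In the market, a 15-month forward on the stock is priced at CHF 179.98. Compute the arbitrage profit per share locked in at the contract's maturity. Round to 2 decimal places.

CHF 9.00 per share

PV(dividends) I = 3.15·e^(−0.0566·1/12) = 3.1352
Fair forward F* = (S − I)·e^(rT) = (179.21 − 3.1352)·e^0.070750 = 176.0748 × 1.073313 = 188.9834
Market CHF 179.98 < fair 188.9834: forward underpriced → reverse cash-and-carry (short the stock, invest proceeds at r, pay the dividends, go long the forward).
Profit at T = |F_mkt − F*| = |179.98 − 188.9834| = CHF 9.00 per share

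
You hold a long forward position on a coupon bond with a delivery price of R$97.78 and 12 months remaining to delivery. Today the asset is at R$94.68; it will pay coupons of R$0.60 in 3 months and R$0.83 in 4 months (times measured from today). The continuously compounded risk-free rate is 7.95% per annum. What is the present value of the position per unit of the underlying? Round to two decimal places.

R$2.98

PV(remaining coupons) I = 0.60·e^(−0.0795·3/12) + 0.83·e^(−0.0795·4/12) = 1.3965
Current forward F = (S − I)·e^(rT) = (94.68 − 1.3965)·e^(0.0795·12/12) = 93.2835 × 1.082746 = 101.0023
Value (long) = (F − K)·e^(−rT) = (101.0023 − 97.78) × 0.923578 = 2.9760
Value = R$2.98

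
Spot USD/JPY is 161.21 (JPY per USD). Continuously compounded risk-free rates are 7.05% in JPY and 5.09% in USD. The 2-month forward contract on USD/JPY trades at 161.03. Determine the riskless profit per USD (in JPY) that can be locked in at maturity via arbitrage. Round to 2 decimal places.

0.71 per USD (in JPY)

Fair forward: F* = S·e^(carry·T), with carry = (r_JPY − r_USD) = 0.0705 − 0.0509 = 0.0196
F* = 161.21 · e^(0.0196 × 2/12) = 161.21 · e^0.003267 = 161.21 × 1.003272 = 161.7375
Market 161.03 < fair 161.7375: forward underpriced → reverse cash-and-carry (short spot, go long the forward).
At maturity, profit = |F_mkt − F*| = |161.03 − 161.7375| = 0.71 per USD (in JPY)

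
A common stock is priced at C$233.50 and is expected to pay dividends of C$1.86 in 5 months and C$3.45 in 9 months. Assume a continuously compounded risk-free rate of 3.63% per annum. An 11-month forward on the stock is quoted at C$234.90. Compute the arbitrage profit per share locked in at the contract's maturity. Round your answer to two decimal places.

C$1.14 per share

PV(dividends) I = 1.86·e^(−0.0363·5/12) + 3.45·e^(−0.0363·9/12) = 5.1894
Fair forward F* = (S − I)·e^(rT) = (233.50 − 5.1894)·e^0.033275 = 228.3106 × 1.033835 = 236.0355
Market C$234.90 < fair 236.0355: forward underpriced → reverse cash-and-carry (short the stock, invest proceeds at r, pay the dividends, go long the forward).
Profit at T = |F_mkt − F*| = |234.90 − 236.0355| = C$1.14 per share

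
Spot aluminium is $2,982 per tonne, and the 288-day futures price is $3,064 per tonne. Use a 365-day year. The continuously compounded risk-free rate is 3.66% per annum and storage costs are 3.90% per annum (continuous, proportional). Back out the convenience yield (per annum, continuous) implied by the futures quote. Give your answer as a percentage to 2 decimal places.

4.12%

F = S·e^((r+u−y)T) ⇒ (r+u−y) = ln(F/S)/T
ln(3064/2982) = 0.027127; /T ⇒ 0.034380
y = r + u − ln(F/S)/T = 0.0366 + 0.0390 − 0.034380 = 0.041220
y = 4.12%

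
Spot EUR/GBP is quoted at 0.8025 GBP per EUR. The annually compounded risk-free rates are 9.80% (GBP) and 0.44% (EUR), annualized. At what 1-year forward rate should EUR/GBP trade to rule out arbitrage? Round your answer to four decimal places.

0.8773

By covered interest parity, F = S · (1+r_GBP)^T / (1+r_EUR)^T
= 0.8025 × 1.098000 / 1.004400 = 0.8025 × 1.093190
F = 0.8773 GBP per EUR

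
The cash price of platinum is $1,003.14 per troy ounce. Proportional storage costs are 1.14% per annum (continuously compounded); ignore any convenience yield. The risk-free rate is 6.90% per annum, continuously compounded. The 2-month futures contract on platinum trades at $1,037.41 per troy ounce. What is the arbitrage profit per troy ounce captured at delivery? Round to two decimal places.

$20.74 per troy ounce

Fair futures: F* = S·e^(carry·T), with carry = (r + u) = 0.0690 + 0.0114 = 0.0804
F* = 1003.14 · e^(0.0804 × 2/12) = 1003.14 · e^0.01340000 = 1003.14 × 1.01349018 = $1016.6725
Market $1037.41 > fair $1016.6725: forward overpriced → cash-and-carry (buy spot, short the forward).
At maturity, profit = |F_mkt − F*| = |1037.41 − 1016.6725| = $20.74 per troy ounce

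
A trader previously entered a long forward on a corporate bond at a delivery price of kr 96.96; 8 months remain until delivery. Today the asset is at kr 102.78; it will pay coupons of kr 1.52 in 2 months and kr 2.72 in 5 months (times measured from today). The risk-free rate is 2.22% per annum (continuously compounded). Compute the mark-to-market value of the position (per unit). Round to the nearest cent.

kr 3.04

PV(remaining coupons) I = 1.52·e^(−0.0222·2/12) + 2.72·e^(−0.0222·5/12) = 4.2093
Current forward F = (S − I)·e^(rT) = (102.78 − 4.2093)·e^(0.0222·8/12) = 98.5707 × 1.014910 = 100.0404
Value (long) = (F − K)·e^(−rT) = (100.0404 − 96.96) × 0.985309 = 3.0351
Value = kr 3.04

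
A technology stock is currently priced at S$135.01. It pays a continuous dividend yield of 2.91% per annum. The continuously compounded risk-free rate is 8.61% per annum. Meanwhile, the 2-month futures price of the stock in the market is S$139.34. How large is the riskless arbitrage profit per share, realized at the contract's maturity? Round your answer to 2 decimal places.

S$3.04 per share

Fair futures: F* = S·e^(carry·T), with carry = (r − q) = 0.0861 − 0.0291 = 0.0570
F* = 135.01 · e^(0.0570 × 2/12) = 135.01 · e^0.009500 = 135.01 × 1.009545 = S$136.2987
Market S$139.34 > fair S$136.2987: forward overpriced → cash-and-carry (buy spot, short the forward).
At maturity, profit = |F_mkt − F*| = |139.34 − 136.2987| = S$3.04 per share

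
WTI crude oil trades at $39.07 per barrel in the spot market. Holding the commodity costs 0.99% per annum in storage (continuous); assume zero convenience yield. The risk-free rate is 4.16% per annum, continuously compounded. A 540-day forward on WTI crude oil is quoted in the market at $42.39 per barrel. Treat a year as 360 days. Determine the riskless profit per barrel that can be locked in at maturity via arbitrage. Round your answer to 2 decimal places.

Fair forward: F* = S·e^(carry·T), with carry = (r + u) = 0.0416 + 0.0099 = 0.0515
F* = 39.07 · e^(0.0515 × 540/360) = 39.07 · e^0.077250 = 39.07 × 1.080312 = $42.2078
Market $42.39 > fair $42.2078: forward overpriced → cash-and-carry (buy spot, short the forward).
At maturity, profit = |F_mkt − F*| = |42.39 − 42.2078| = $0.18 per barrel

$0.18 per barrel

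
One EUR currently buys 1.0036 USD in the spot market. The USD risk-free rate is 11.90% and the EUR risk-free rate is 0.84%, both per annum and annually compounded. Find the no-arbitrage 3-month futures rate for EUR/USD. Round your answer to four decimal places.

1.0301

By covered interest parity, F = S · (1+r_USD)^T / (1+r_EUR)^T
= 1.0036 × 1.028508 / 1.002093 = 1.0036 × 1.026360
F = 1.0301 USD per EUR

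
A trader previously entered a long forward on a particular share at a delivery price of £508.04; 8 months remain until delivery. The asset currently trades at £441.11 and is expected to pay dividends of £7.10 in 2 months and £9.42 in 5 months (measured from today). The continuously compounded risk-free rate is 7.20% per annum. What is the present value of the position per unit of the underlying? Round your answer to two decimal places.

PV(remaining dividends) I = 7.10·e^(−0.0720·2/12) + 9.42·e^(−0.0720·5/12) = 16.1569
Current forward F = (S − I)·e^(rT) = (441.11 − 16.1569)·e^(0.0720·8/12) = 424.9531 × 1.049171 = 445.8485
Value (long) = (F − K)·e^(−rT) = (445.8485 − 508.04) × 0.953134 = -59.2768
Value = -£59.28

-£59.28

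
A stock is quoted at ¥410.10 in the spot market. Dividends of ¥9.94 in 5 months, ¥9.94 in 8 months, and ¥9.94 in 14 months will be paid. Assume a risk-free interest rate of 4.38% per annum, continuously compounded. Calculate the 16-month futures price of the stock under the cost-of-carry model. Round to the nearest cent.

PV(dividends) I = 9.94·e^(−0.0438·5/12) + 9.94·e^(−0.0438·8/12) + 9.94·e^(−0.0438·14/12)
I = 9.7602 + 9.6539 + 9.4448 = 28.8589
F = (S − I)·e^(rT) = (410.10 − 28.8589) · e^(0.0438·16/12)
= 381.2411 · e^0.058400 = 381.2411 × 1.060139 = ¥404.17

¥404.17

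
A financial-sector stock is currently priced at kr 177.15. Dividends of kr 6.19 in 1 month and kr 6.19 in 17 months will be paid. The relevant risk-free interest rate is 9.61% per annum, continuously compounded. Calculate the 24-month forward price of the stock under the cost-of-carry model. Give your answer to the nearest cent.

PV(dividends) I = 6.19·e^(−0.0961·1/12) + 6.19·e^(−0.0961·17/12)
I = 6.1406 + 5.4021 = 11.5427
F = (S − I)·e^(rT) = (177.15 − 11.5427) · e^(0.0961·24/12)
= 165.6073 · e^0.192200 = 165.6073 × 1.211913 = kr 200.70

kr 200.70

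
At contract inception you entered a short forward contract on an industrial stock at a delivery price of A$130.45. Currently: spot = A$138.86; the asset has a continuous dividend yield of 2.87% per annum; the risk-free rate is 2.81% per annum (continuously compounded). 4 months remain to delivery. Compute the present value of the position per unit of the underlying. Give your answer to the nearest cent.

-A$8.30

Current fair forward for the remaining 4 months: F = S·e^((r − q)·T), (r − q) = 0.0281 − 0.0287 = -0.0006
F = 138.86 · e^(-0.0006 × 4/12) = 138.86 × 0.999800 = 138.8322
Value of long forward = (F − K)·e^(−rT) = (138.8322 − 130.45) · e^(−0.0281·4/12)
= 8.3822 × 0.990677 = 8.30
Short position value = −(long value) = -A$8.30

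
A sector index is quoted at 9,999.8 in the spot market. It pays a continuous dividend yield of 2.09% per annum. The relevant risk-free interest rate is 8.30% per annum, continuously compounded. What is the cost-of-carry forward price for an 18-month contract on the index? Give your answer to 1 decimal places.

F = S·e^((r − q)T) = 9999.8 · e^((0.0830 − 0.0209) × 18/12)
= 9999.8 · e^0.093150 = 9999.8 × 1.097626
F = 10,976.0

10,976.0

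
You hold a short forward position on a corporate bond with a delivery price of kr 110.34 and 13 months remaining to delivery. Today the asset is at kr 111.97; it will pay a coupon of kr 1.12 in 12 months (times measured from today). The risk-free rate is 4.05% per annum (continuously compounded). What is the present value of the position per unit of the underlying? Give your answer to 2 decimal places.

-kr 5.29

PV(remaining coupons) I = 1.12·e^(−0.0405·12/12) = 1.0755
Current forward F = (S − I)·e^(rT) = (111.97 − 1.0755)·e^(0.0405·13/12) = 110.8945 × 1.044852 = 115.8683
Value (long) = (F − K)·e^(−rT) = (115.8683 − 110.34) × 0.957074 = 5.2910
Short position value = −(long value) = -kr 5.29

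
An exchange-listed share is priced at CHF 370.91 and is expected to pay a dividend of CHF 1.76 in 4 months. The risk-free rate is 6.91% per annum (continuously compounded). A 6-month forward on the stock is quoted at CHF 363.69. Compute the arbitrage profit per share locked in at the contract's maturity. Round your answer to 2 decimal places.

PV(dividends) I = 1.76·e^(−0.0691·4/12) = 1.7199
Fair forward F* = (S − I)·e^(rT) = (370.91 − 1.7199)·e^0.034550 = 369.1901 × 1.035154 = 382.1686
Market CHF 363.69 < fair 382.1686: forward underpriced → reverse cash-and-carry (short the stock, invest proceeds at r, pay the dividends, go long the forward).
Profit at T = |F_mkt − F*| = |363.69 − 382.1686| = CHF 18.48 per share

CHF 18.48 per share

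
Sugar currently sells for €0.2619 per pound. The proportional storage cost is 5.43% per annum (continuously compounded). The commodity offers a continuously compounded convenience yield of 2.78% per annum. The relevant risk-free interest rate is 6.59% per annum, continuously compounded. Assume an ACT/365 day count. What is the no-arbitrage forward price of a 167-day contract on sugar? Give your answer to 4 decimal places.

Net carry = r + u − y = 0.0659 + 0.0543 − 0.0278 = 0.0924
F = S·e^((r+u−y)T) = 0.2619 · e^(0.0924 × 167/365) = 0.2619 · e^0.042276
= 0.2619 × 1.043182 = €0.2732 per pound

€0.2732 per pound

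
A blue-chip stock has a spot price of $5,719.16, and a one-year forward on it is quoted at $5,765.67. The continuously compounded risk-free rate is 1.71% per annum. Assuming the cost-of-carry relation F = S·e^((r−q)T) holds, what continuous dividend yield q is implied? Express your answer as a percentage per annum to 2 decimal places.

0.90%

From F = S·e^((r−q)T): (r − q) = ln(F/S)/T
ln(5765.67/5719.16) = ln(1.008132) = 0.008099
(r − q) = 0.008099 / (12/12) = 0.008099
q = r − ln(F/S)/T = 0.0171 − 0.008099 = 0.009001
q = 0.90%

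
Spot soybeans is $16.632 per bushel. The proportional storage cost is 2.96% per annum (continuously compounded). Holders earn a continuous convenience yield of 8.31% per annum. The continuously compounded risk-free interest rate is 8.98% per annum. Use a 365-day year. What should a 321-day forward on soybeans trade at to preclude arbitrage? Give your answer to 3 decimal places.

$17.172 per bushel

Net carry = r + u − y = 0.0898 + 0.0296 − 0.0831 = 0.0363
F = S·e^((r+u−y)T) = 16.632 · e^(0.0363 × 321/365) = 16.632 · e^0.031924
= 16.632 × 1.032439 = $17.172 per bushel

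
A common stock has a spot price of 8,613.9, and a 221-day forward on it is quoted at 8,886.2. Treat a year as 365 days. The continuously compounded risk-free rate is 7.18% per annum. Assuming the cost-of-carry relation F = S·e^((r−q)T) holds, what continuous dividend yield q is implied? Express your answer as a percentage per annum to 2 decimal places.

2.04%

From F = S·e^((r−q)T): (r − q) = ln(F/S)/T
ln(8886.2/8613.9) = ln(1.031612) = 0.031123
(r − q) = 0.031123 / (221/365) = 0.051402
q = r − ln(F/S)/T = 0.0718 − 0.051402 = 0.020398
q = 2.04%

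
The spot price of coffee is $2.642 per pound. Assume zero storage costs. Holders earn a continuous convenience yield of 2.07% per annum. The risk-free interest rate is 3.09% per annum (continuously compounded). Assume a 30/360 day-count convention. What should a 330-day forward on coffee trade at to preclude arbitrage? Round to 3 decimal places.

Net carry = r + u − y = 0.0309 + 0.0000 − 0.0207 = 0.0102
F = S·e^((r+u−y)T) = 2.642 · e^(0.0102 × 330/360) = 2.642 · e^0.009350
= 2.642 × 1.009394 = $2.667 per pound

$2.667 per pound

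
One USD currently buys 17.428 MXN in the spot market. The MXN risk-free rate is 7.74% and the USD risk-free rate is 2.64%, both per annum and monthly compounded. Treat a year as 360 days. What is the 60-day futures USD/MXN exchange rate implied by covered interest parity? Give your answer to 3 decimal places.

By covered interest parity, F = S · (1+r_MXN/12)^(12T) / (1+r_USD/12)^(12T)
= 17.428 × 1.012942 / 1.004405 = 17.428 × 1.008500
F = 17.576 MXN per USD

17.576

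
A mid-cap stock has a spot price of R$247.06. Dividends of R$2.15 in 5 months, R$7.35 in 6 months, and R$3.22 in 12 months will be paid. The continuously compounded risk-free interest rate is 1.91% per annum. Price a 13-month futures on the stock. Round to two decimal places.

PV(dividends) I = 2.15·e^(−0.0191·5/12) + 7.35·e^(−0.0191·6/12) + 3.22·e^(−0.0191·12/12)
I = 2.1330 + 7.2801 + 3.1591 = 12.5722
F = (S − I)·e^(rT) = (247.06 − 12.5722) · e^(0.0191·13/12)
= 234.4878 · e^0.020692 = 234.4878 × 1.020908 = R$239.39

R$239.39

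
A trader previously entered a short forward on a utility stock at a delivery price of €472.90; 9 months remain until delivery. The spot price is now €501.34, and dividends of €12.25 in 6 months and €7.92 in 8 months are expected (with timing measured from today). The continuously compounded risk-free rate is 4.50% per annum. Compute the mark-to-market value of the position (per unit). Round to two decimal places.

PV(remaining dividends) I = 12.25·e^(−0.0450·6/12) + 7.92·e^(−0.0450·8/12) = 19.6634
Current forward F = (S − I)·e^(rT) = (501.34 − 19.6634)·e^(0.0450·9/12) = 481.6766 × 1.034326 = 498.2106
Value (long) = (F − K)·e^(−rT) = (498.2106 − 472.90) × 0.966813 = 24.4706
Short position value = −(long value) = -€24.47

-€24.47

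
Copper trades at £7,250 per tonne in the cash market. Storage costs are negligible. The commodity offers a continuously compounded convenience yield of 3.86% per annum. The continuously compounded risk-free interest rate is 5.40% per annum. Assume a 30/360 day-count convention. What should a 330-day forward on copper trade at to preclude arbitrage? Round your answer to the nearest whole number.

£7,353 per tonne

Net carry = r + u − y = 0.0540 + 0.0000 − 0.0386 = 0.0154
F = S·e^((r+u−y)T) = 7250 · e^(0.0154 × 330/360) = 7250 · e^0.014117
= 7250 × 1.014217 = £7,353 per tonne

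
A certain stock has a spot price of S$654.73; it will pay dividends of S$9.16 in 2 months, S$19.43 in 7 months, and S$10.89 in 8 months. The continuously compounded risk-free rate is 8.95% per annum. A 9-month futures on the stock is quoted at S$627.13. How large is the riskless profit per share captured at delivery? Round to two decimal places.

S$32.71 per share

PV(dividends) I = 9.16·e^(−0.0895·2/12) + 19.43·e^(−0.0895·7/12) + 10.89·e^(−0.0895·8/12) = 37.7252
Fair futures F* = (S − I)·e^(rT) = (654.73 − 37.7252)·e^0.067125 = 617.0048 × 1.069429 = 659.8428
Market S$627.13 < fair 659.8428: forward underpriced → reverse cash-and-carry (short the stock, invest proceeds at r, pay the dividends, go long the forward).
Profit at T = |F_mkt − F*| = |627.13 − 659.8428| = S$32.71 per share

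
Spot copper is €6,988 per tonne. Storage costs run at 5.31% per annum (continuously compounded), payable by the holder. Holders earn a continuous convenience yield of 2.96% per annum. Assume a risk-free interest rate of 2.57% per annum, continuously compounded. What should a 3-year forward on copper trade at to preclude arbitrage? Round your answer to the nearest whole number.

€8,099 per tonne

Net carry = r + u − y = 0.0257 + 0.0531 − 0.0296 = 0.0492
F = S·e^((r+u−y)T) = 6988 · e^(0.0492 × 3) = 6988 · e^0.147600
= 6988 × 1.159049 = €8,099 per tonne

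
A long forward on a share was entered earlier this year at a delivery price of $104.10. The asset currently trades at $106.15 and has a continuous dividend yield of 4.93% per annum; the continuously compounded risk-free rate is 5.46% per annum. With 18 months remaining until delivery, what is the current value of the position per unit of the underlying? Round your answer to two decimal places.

$2.67

Current fair forward for the remaining 18 months: F = S·e^((r − q)·T), (r − q) = 0.0546 − 0.0493 = 0.0053
F = 106.15 · e^(0.0053 × 18/12) = 106.15 × 1.007982 = 106.9973
Value of long forward = (F − K)·e^(−rT) = (106.9973 − 104.10) · e^(−0.0546·18/12)
= 2.8973 × 0.921364 = 2.67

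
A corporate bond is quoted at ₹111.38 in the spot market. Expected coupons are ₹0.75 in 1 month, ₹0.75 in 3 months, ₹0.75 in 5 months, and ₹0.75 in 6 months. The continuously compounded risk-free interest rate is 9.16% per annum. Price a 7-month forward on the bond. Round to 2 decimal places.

₹114.42

PV(coupons) I = 0.75·e^(−0.0916·1/12) + 0.75·e^(−0.0916·3/12) + 0.75·e^(−0.0916·5/12) + 0.75·e^(−0.0916·6/12)
I = 0.7443 + 0.7330 + 0.7219 + 0.7164 = 2.9156
F = (S − I)·e^(rT) = (111.38 − 2.9156) · e^(0.0916·7/12)
= 108.4644 · e^0.053433 = 108.4644 × 1.054886 = ₹114.42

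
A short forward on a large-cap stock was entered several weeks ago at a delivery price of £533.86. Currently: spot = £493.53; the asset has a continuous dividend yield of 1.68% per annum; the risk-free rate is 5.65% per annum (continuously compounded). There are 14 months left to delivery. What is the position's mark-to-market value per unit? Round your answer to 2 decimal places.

Current fair forward for the remaining 14 months: F = S·e^((r − q)·T), (r − q) = 0.0565 − 0.0168 = 0.0397
F = 493.53 · e^(0.0397 × 14/12) = 493.53 × 1.047406 = 516.9263
Value of long forward = (F − K)·e^(−rT) = (516.9263 − 533.86) · e^(−0.0565·14/12)
= -16.9337 × 0.936209 = -15.85
Short position value = −(long value) = £15.85

£15.85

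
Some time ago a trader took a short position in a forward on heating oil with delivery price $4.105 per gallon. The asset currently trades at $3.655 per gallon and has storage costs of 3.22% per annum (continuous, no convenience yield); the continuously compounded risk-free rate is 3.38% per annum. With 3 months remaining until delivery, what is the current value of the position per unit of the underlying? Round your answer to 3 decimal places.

$0.386 per gallon

Current fair forward for the remaining 3 months: F = S·e^((r + u)·T), (r + u) = 0.0338 + 0.0322 = 0.0660
F = 3.655 · e^(0.0660 × 3/12) = 3.655 × 1.016637 = 3.7158
Value of long forward = (F − K)·e^(−rT) = (3.7158 − 4.105) · e^(−0.0338·3/12)
= -0.3892 × 0.991586 = -0.386
Short position value = −(long value) = $0.386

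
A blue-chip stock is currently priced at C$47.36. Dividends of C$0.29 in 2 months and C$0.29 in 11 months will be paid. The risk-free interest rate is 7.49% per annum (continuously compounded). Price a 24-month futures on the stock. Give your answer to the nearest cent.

PV(dividends) I = 0.29·e^(−0.0749·2/12) + 0.29·e^(−0.0749·11/12)
I = 0.2864 + 0.2708 = 0.5572
F = (S − I)·e^(rT) = (47.36 − 0.5572) · e^(0.0749·24/12)
= 46.8028 · e^0.149800 = 46.8028 × 1.161602 = C$54.37

C$54.37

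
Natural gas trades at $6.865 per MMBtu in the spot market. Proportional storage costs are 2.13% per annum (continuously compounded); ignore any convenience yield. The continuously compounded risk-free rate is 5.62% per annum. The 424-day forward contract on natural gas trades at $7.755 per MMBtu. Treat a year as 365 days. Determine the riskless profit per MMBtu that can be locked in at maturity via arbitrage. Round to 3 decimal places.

Fair forward: F* = S·e^(carry·T), with carry = (r + u) = 0.0562 + 0.0213 = 0.0775
F* = 6.865 · e^(0.0775 × 424/365) = 6.865 · e^0.090027 = 6.865 × 1.094204 = $7.5117
Market $7.755 > fair $7.5117: forward overpriced → cash-and-carry (buy spot, short the forward).
At maturity, profit = |F_mkt − F*| = |7.755 − 7.5117| = $0.243 per MMBtu

$0.243 per MMBtu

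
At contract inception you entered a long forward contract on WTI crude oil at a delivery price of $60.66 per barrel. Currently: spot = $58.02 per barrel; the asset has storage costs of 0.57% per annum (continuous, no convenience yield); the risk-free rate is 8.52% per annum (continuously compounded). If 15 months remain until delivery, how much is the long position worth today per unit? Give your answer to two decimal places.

Current fair forward for the remaining 15 months: F = S·e^((r + u)·T), (r + u) = 0.0852 + 0.0057 = 0.0909
F = 58.02 · e^(0.0909 × 15/12) = 58.02 × 1.120332 = 65.0017
Value of long forward = (F − K)·e^(−rT) = (65.0017 − 60.66) · e^(−0.0852·15/12)
= 4.3417 × 0.898975 = 3.90

$3.90 per barrel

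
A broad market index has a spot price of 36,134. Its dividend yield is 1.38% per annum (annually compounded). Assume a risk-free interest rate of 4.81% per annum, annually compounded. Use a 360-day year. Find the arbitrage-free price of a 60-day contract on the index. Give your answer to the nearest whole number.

F = S · (1+r)^T / (1+q)^T
= 36134 × 1.007861 / 1.002287 = 36134 × 1.005561
F = 36,335

36,335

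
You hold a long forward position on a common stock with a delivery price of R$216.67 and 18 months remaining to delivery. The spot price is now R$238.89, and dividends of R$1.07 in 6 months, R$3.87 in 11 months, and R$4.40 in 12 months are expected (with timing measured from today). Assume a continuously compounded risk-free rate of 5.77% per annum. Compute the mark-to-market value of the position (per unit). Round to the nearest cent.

PV(remaining dividends) I = 1.07·e^(−0.0577·6/12) + 3.87·e^(−0.0577·11/12) + 4.40·e^(−0.0577·12/12) = 8.8635
Current forward F = (S − I)·e^(rT) = (238.89 − 8.8635)·e^(0.0577·18/12) = 230.0265 × 1.090406 = 250.8223
Value (long) = (F − K)·e^(−rT) = (250.8223 − 216.67) × 0.917090 = 31.3207
Value = R$31.32

R$31.32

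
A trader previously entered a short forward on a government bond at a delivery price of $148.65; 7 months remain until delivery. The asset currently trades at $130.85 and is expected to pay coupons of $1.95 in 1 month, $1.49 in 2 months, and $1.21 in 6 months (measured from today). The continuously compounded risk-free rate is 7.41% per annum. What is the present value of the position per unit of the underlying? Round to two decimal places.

PV(remaining coupons) I = 1.95·e^(−0.0741·1/12) + 1.49·e^(−0.0741·2/12) + 1.21·e^(−0.0741·6/12) = 4.5757
Current forward F = (S − I)·e^(rT) = (130.85 − 4.5757)·e^(0.0741·7/12) = 126.2743 × 1.044173 = 131.8522
Value (long) = (F − K)·e^(−rT) = (131.8522 − 148.65) × 0.957696 = -16.0872
Short position value = −(long value) = $16.09

$16.09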